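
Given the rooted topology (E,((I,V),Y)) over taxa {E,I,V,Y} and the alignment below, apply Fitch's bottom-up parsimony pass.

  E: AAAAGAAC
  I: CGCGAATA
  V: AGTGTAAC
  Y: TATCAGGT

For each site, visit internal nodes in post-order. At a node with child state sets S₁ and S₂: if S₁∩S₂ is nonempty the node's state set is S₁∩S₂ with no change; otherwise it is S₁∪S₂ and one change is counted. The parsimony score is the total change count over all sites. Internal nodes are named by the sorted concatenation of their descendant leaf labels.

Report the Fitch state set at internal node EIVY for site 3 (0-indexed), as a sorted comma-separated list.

site 0, node IV: I={C} ∪ V={A} → {A,C} (+1)
site 0, node IVY: IV={A,C} ∪ Y={T} → {A,C,T} (+1)
site 0, node EIVY: E={A} ∩ IVY={A,C,T} → {A} (+0)
site 1, node IV: I={G} ∩ V={G} → {G} (+0)
site 1, node IVY: IV={G} ∪ Y={A} → {A,G} (+1)
site 1, node EIVY: E={A} ∩ IVY={A,G} → {A} (+0)
site 2, node IV: I={C} ∪ V={T} → {C,T} (+1)
site 2, node IVY: IV={C,T} ∩ Y={T} → {T} (+0)
site 2, node EIVY: E={A} ∪ IVY={T} → {A,T} (+1)
site 3, node IV: I={G} ∩ V={G} → {G} (+0)
site 3, node IVY: IV={G} ∪ Y={C} → {C,G} (+1)
site 3, node EIVY: E={A} ∪ IVY={C,G} → {A,C,G} (+1)
site 4, node IV: I={A} ∪ V={T} → {A,T} (+1)
site 4, node IVY: IV={A,T} ∩ Y={A} → {A} (+0)
site 4, node EIVY: E={G} ∪ IVY={A} → {A,G} (+1)
site 5, node IV: I={A} ∩ V={A} → {A} (+0)
site 5, node IVY: IV={A} ∪ Y={G} → {A,G} (+1)
site 5, node EIVY: E={A} ∩ IVY={A,G} → {A} (+0)
site 6, node IV: I={T} ∪ V={A} → {A,T} (+1)
site 6, node IVY: IV={A,T} ∪ Y={G} → {A,G,T} (+1)
site 6, node EIVY: E={A} ∩ IVY={A,G,T} → {A} (+0)
site 7, node IV: I={A} ∪ V={C} → {A,C} (+1)
site 7, node IVY: IV={A,C} ∪ Y={T} → {A,C,T} (+1)
site 7, node EIVY: E={C} ∩ IVY={A,C,T} → {C} (+0)
per-site changes: [2, 1, 2, 2, 2, 1, 2, 2]; total = 14

A,C,G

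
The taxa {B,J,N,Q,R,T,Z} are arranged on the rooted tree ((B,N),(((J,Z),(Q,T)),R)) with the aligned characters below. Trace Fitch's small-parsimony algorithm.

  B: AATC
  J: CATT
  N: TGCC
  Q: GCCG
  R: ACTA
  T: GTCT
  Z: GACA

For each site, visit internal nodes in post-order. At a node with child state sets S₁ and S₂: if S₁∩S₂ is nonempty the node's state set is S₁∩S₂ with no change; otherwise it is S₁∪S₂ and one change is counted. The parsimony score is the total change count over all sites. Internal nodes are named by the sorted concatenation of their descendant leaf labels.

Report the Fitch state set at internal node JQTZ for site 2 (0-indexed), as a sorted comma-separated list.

site 0, node BN: B={A} ∪ N={T} → {A,T} (+1)
site 0, node JZ: J={C} ∪ Z={G} → {C,G} (+1)
site 0, node QT: Q={G} ∩ T={G} → {G} (+0)
site 0, node JQTZ: JZ={C,G} ∩ QT={G} → {G} (+0)
site 0, node JQRTZ: JQTZ={G} ∪ R={A} → {A,G} (+1)
site 0, node BJNQRTZ: BN={A,T} ∩ JQRTZ={A,G} → {A} (+0)
site 1, node BN: B={A} ∪ N={G} → {A,G} (+1)
site 1, node JZ: J={A} ∩ Z={A} → {A} (+0)
site 1, node QT: Q={C} ∪ T={T} → {C,T} (+1)
site 1, node JQTZ: JZ={A} ∪ QT={C,T} → {A,C,T} (+1)
site 1, node JQRTZ: JQTZ={A,C,T} ∩ R={C} → {C} (+0)
site 1, node BJNQRTZ: BN={A,G} ∪ JQRTZ={C} → {A,C,G} (+1)
site 2, node BN: B={T} ∪ N={C} → {C,T} (+1)
site 2, node JZ: J={T} ∪ Z={C} → {C,T} (+1)
site 2, node QT: Q={C} ∩ T={C} → {C} (+0)
site 2, node JQTZ: JZ={C,T} ∩ QT={C} → {C} (+0)
site 2, node JQRTZ: JQTZ={C} ∪ R={T} → {C,T} (+1)
site 2, node BJNQRTZ: BN={C,T} ∩ JQRTZ={C,T} → {C,T} (+0)
site 3, node BN: B={C} ∩ N={C} → {C} (+0)
site 3, node JZ: J={T} ∪ Z={A} → {A,T} (+1)
site 3, node QT: Q={G} ∪ T={T} → {G,T} (+1)
site 3, node JQTZ: JZ={A,T} ∩ QT={G,T} → {T} (+0)
site 3, node JQRTZ: JQTZ={T} ∪ R={A} → {A,T} (+1)
site 3, node BJNQRTZ: BN={C} ∪ JQRTZ={A,T} → {A,C,T} (+1)
per-site changes: [3, 4, 3, 4]; total = 14

C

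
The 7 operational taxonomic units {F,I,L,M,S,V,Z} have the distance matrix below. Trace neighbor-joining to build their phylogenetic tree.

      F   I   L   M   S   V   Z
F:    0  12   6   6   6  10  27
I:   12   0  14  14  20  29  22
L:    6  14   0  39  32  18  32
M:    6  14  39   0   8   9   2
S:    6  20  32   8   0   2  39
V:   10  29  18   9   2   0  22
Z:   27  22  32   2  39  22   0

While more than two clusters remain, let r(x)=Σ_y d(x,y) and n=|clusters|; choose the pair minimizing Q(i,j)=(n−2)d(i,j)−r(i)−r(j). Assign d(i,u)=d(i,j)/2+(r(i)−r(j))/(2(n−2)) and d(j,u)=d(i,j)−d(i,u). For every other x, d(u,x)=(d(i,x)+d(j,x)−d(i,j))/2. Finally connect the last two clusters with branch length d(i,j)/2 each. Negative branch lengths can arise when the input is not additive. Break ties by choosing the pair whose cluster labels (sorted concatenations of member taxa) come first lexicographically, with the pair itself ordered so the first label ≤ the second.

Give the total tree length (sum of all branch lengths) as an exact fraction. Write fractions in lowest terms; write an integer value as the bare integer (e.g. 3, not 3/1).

1. join M+Z (d=2, Q=-212) ⇒ MZ; edges |M|=-28/5, |Z|=38/5
  updated: d(F,MZ)=31/2, d(I,MZ)=17, d(L,MZ)=69/2, d(MZ,S)=45/2, d(MZ,V)=29/2
2. join S+V (d=2, Q=-148) ⇒ SV; edges |S|=17/8, |V|=-1/8
  updated: d(F,SV)=7, d(I,SV)=47/2, d(L,SV)=24, d(MZ,SV)=35/2
3. join MZ+SV (d=35/2, Q=-104) ⇒ MSVZ; edges |MZ|=65/6, |SV|=20/3
  updated: d(F,MSVZ)=5/2, d(I,MSVZ)=23/2, d(L,MSVZ)=41/2
4. join F+MSVZ (d=5/2, Q=-50) ⇒ FMSVZ; edges |F|=-9/4, |MSVZ|=19/4
  updated: d(FMSVZ,I)=21/2, d(FMSVZ,L)=12
5. join FMSVZ+I (d=21/2, Q=-73/2) ⇒ FIMSVZ; edges |FMSVZ|=17/4, |I|=25/4
  updated: d(FIMSVZ,L)=31/4
6. join FIMSVZ+L (d=31/4) ⇒ FILMSVZ; edges |FIMSVZ|=31/8, |L|=31/8
final tree: (((F:-9/4,((M:-28/5,Z:38/5):65/6,(S:17/8,V:-1/8):20/3):19/4):17/4,I:25/4):31/8,L:31/8)
total length: 169/4

169/4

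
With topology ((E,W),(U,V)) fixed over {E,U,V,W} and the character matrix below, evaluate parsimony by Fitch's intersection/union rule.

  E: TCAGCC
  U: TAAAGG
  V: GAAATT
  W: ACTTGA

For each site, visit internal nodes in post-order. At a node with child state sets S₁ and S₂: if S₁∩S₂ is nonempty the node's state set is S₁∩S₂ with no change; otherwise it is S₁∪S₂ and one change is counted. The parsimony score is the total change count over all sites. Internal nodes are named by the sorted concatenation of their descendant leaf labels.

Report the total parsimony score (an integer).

11

[col 0] EW: children E:{T}, W:{A} ∪→ {A,T}; cost 1
[col 0] UV: children U:{T}, V:{G} ∪→ {G,T}; cost 1
[col 0] EUVW: children EW:{A,T}, UV:{G,T} ∩→ {T}; cost 0
[col 1] EW: children E:{C}, W:{C} ∩→ {C}; cost 0
[col 1] UV: children U:{A}, V:{A} ∩→ {A}; cost 0
[col 1] EUVW: children EW:{C}, UV:{A} ∪→ {A,C}; cost 1
[col 2] EW: children E:{A}, W:{T} ∪→ {A,T}; cost 1
[col 2] UV: children U:{A}, V:{A} ∩→ {A}; cost 0
[col 2] EUVW: children EW:{A,T}, UV:{A} ∩→ {A}; cost 0
[col 3] EW: children E:{G}, W:{T} ∪→ {G,T}; cost 1
[col 3] UV: children U:{A}, V:{A} ∩→ {A}; cost 0
[col 3] EUVW: children EW:{G,T}, UV:{A} ∪→ {A,G,T}; cost 1
[col 4] EW: children E:{C}, W:{G} ∪→ {C,G}; cost 1
[col 4] UV: children U:{G}, V:{T} ∪→ {G,T}; cost 1
[col 4] EUVW: children EW:{C,G}, UV:{G,T} ∩→ {G}; cost 0
[col 5] EW: children E:{C}, W:{A} ∪→ {A,C}; cost 1
[col 5] UV: children U:{G}, V:{T} ∪→ {G,T}; cost 1
[col 5] EUVW: children EW:{A,C}, UV:{G,T} ∪→ {A,C,G,T}; cost 1
per-site changes: [2, 1, 1, 2, 2, 3]; total = 11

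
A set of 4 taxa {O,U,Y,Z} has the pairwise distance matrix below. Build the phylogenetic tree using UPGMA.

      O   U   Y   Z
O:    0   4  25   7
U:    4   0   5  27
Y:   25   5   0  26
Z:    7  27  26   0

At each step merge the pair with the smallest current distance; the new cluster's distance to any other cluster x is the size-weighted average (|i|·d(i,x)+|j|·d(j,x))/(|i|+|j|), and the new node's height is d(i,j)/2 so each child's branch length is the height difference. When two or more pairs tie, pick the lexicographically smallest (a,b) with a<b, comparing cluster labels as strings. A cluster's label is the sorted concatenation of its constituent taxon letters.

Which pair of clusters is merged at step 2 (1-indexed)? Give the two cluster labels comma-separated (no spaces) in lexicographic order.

OU,Y

step 1: merge (O,U) at d=4; branch lengths O→2, U→2; new cluster OU
  updated: d(OU,Y)=15, d(OU,Z)=17
step 2: merge (OU,Y) at d=15; branch lengths OU→11/2, Y→15/2; new cluster OUY
  updated: d(OUY,Z)=20
step 3: merge (OUY,Z) at d=20; branch lengths OUY→5/2, Z→10; new cluster OUYZ
final tree: (((O:2,U:2):11/2,Y:15/2):5/2,Z:10)
total length: 59/2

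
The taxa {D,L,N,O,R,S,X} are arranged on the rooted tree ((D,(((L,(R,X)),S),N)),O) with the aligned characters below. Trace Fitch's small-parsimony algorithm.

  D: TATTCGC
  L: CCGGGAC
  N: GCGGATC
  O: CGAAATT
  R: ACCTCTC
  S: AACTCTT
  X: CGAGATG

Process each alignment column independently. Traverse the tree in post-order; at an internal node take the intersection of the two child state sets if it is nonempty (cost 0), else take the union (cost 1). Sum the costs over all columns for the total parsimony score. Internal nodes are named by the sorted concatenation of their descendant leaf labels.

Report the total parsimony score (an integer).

RX@0: {A} ∪ {C} = {A,C} (union, +1)
LRX@0: {C} ∩ {A,C} = {C} (intersection, +0)
LRSX@0: {C} ∪ {A} = {A,C} (union, +1)
LNRSX@0: {A,C} ∪ {G} = {A,C,G} (union, +1)
DLNRSX@0: {T} ∪ {A,C,G} = {A,C,G,T} (union, +1)
DLNORSX@0: {A,C,G,T} ∩ {C} = {C} (intersection, +0)
RX@1: {C} ∪ {G} = {C,G} (union, +1)
LRX@1: {C} ∩ {C,G} = {C} (intersection, +0)
LRSX@1: {C} ∪ {A} = {A,C} (union, +1)
LNRSX@1: {A,C} ∩ {C} = {C} (intersection, +0)
DLNRSX@1: {A} ∪ {C} = {A,C} (union, +1)
DLNORSX@1: {A,C} ∪ {G} = {A,C,G} (union, +1)
RX@2: {C} ∪ {A} = {A,C} (union, +1)
LRX@2: {G} ∪ {A,C} = {A,C,G} (union, +1)
LRSX@2: {A,C,G} ∩ {C} = {C} (intersection, +0)
LNRSX@2: {C} ∪ {G} = {C,G} (union, +1)
DLNRSX@2: {T} ∪ {C,G} = {C,G,T} (union, +1)
DLNORSX@2: {C,G,T} ∪ {A} = {A,C,G,T} (union, +1)
RX@3: {T} ∪ {G} = {G,T} (union, +1)
LRX@3: {G} ∩ {G,T} = {G} (intersection, +0)
LRSX@3: {G} ∪ {T} = {G,T} (union, +1)
LNRSX@3: {G,T} ∩ {G} = {G} (intersection, +0)
DLNRSX@3: {T} ∪ {G} = {G,T} (union, +1)
DLNORSX@3: {G,T} ∪ {A} = {A,G,T} (union, +1)
RX@4: {C} ∪ {A} = {A,C} (union, +1)
LRX@4: {G} ∪ {A,C} = {A,C,G} (union, +1)
LRSX@4: {A,C,G} ∩ {C} = {C} (intersection, +0)
LNRSX@4: {C} ∪ {A} = {A,C} (union, +1)
DLNRSX@4: {C} ∩ {A,C} = {C} (intersection, +0)
DLNORSX@4: {C} ∪ {A} = {A,C} (union, +1)
RX@5: {T} ∩ {T} = {T} (intersection, +0)
LRX@5: {A} ∪ {T} = {A,T} (union, +1)
LRSX@5: {A,T} ∩ {T} = {T} (intersection, +0)
LNRSX@5: {T} ∩ {T} = {T} (intersection, +0)
DLNRSX@5: {G} ∪ {T} = {G,T} (union, +1)
DLNORSX@5: {G,T} ∩ {T} = {T} (intersection, +0)
RX@6: {C} ∪ {G} = {C,G} (union, +1)
LRX@6: {C} ∩ {C,G} = {C} (intersection, +0)
LRSX@6: {C} ∪ {T} = {C,T} (union, +1)
LNRSX@6: {C,T} ∩ {C} = {C} (intersection, +0)
DLNRSX@6: {C} ∩ {C} = {C} (intersection, +0)
DLNORSX@6: {C} ∪ {T} = {C,T} (union, +1)
per-site changes: [4, 4, 5, 4, 4, 2, 3]; total = 26

26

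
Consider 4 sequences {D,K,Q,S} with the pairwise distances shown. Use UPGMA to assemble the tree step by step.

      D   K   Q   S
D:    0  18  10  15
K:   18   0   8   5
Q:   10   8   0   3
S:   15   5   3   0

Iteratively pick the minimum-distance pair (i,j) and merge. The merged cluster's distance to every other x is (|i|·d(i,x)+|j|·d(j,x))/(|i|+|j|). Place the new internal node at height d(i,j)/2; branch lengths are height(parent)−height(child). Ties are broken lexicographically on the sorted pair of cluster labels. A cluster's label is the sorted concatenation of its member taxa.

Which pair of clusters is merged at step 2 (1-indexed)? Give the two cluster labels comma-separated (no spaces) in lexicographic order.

K,QS

1. join Q+S (d=3) ⇒ QS; edges |Q|=3/2, |S|=3/2
  updated: d(D,QS)=25/2, d(K,QS)=13/2
2. join K+QS (d=13/2) ⇒ KQS; edges |K|=13/4, |QS|=7/4
  updated: d(D,KQS)=43/3
3. join D+KQS (d=43/3) ⇒ DKQS; edges |D|=43/6, |KQS|=47/12
final tree: (D:43/6,(K:13/4,(Q:3/2,S:3/2):7/4):47/12)
total length: 229/12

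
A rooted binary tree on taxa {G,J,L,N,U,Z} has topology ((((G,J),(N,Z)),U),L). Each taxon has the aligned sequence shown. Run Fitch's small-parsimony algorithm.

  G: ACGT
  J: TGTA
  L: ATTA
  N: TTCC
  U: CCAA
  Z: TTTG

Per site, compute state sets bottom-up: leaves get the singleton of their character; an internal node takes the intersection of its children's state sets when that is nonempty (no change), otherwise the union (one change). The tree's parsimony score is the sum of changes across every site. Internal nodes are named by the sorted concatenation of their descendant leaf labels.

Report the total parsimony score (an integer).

12

site 0, node GJ: G={A} ∪ J={T} → {A,T} (+1)
site 0, node NZ: N={T} ∩ Z={T} → {T} (+0)
site 0, node GJNZ: GJ={A,T} ∩ NZ={T} → {T} (+0)
site 0, node GJNUZ: GJNZ={T} ∪ U={C} → {C,T} (+1)
site 0, node GJLNUZ: GJNUZ={C,T} ∪ L={A} → {A,C,T} (+1)
site 1, node GJ: G={C} ∪ J={G} → {C,G} (+1)
site 1, node NZ: N={T} ∩ Z={T} → {T} (+0)
site 1, node GJNZ: GJ={C,G} ∪ NZ={T} → {C,G,T} (+1)
site 1, node GJNUZ: GJNZ={C,G,T} ∩ U={C} → {C} (+0)
site 1, node GJLNUZ: GJNUZ={C} ∪ L={T} → {C,T} (+1)
site 2, node GJ: G={G} ∪ J={T} → {G,T} (+1)
site 2, node NZ: N={C} ∪ Z={T} → {C,T} (+1)
site 2, node GJNZ: GJ={G,T} ∩ NZ={C,T} → {T} (+0)
site 2, node GJNUZ: GJNZ={T} ∪ U={A} → {A,T} (+1)
site 2, node GJLNUZ: GJNUZ={A,T} ∩ L={T} → {T} (+0)
site 3, node GJ: G={T} ∪ J={A} → {A,T} (+1)
site 3, node NZ: N={C} ∪ Z={G} → {C,G} (+1)
site 3, node GJNZ: GJ={A,T} ∪ NZ={C,G} → {A,C,G,T} (+1)
site 3, node GJNUZ: GJNZ={A,C,G,T} ∩ U={A} → {A} (+0)
site 3, node GJLNUZ: GJNUZ={A} ∩ L={A} → {A} (+0)
per-site changes: [3, 3, 3, 3]; total = 12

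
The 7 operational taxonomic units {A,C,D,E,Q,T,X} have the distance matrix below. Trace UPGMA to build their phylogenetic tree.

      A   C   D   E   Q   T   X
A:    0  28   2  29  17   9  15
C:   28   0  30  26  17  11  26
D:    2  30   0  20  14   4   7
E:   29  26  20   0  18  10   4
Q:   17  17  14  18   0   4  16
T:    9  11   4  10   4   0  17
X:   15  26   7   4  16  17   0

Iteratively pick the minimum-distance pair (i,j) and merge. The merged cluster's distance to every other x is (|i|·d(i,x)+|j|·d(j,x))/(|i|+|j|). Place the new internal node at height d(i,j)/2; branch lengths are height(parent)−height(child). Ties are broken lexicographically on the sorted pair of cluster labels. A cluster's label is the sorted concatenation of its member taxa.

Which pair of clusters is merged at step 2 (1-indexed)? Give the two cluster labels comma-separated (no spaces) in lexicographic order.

E,X

iteration 1: select A,D (d=2); attach at lengths (1, 1); label the merged cluster AD
  updated: d(AD,C)=29, d(AD,E)=49/2, d(AD,Q)=31/2, d(AD,T)=13/2, d(AD,X)=11
iteration 2: select E,X (d=4); attach at lengths (2, 2); label the merged cluster EX
  updated: d(AD,EX)=71/4, d(C,EX)=26, d(EX,Q)=17, d(EX,T)=27/2
iteration 3: select Q,T (d=4); attach at lengths (2, 2); label the merged cluster QT
  updated: d(AD,QT)=11, d(C,QT)=14, d(EX,QT)=61/4
iteration 4: select AD,QT (d=11); attach at lengths (9/2, 7/2); label the merged cluster ADQT
  updated: d(ADQT,C)=43/2, d(ADQT,EX)=33/2
iteration 5: select ADQT,EX (d=33/2); attach at lengths (11/4, 25/4); label the merged cluster ADEQTX
  updated: d(ADEQTX,C)=23
iteration 6: select ADEQTX,C (d=23); attach at lengths (13/4, 23/2); label the merged cluster ACDEQTX
final tree: ((((A:1,D:1):9/2,(Q:2,T:2):7/2):11/4,(E:2,X:2):25/4):13/4,C:23/2)
total length: 167/4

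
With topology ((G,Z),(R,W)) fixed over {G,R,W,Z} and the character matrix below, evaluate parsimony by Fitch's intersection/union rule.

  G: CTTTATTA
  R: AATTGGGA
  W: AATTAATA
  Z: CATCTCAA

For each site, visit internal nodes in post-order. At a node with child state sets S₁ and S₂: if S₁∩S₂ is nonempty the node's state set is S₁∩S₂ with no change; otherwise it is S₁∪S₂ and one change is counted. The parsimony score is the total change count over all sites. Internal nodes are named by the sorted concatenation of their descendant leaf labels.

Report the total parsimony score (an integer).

10

site 0, node GZ: G={C} ∩ Z={C} → {C} (+0)
site 0, node RW: R={A} ∩ W={A} → {A} (+0)
site 0, node GRWZ: GZ={C} ∪ RW={A} → {A,C} (+1)
site 1, node GZ: G={T} ∪ Z={A} → {A,T} (+1)
site 1, node RW: R={A} ∩ W={A} → {A} (+0)
site 1, node GRWZ: GZ={A,T} ∩ RW={A} → {A} (+0)
site 2, node GZ: G={T} ∩ Z={T} → {T} (+0)
site 2, node RW: R={T} ∩ W={T} → {T} (+0)
site 2, node GRWZ: GZ={T} ∩ RW={T} → {T} (+0)
site 3, node GZ: G={T} ∪ Z={C} → {C,T} (+1)
site 3, node RW: R={T} ∩ W={T} → {T} (+0)
site 3, node GRWZ: GZ={C,T} ∩ RW={T} → {T} (+0)
site 4, node GZ: G={A} ∪ Z={T} → {A,T} (+1)
site 4, node RW: R={G} ∪ W={A} → {A,G} (+1)
site 4, node GRWZ: GZ={A,T} ∩ RW={A,G} → {A} (+0)
site 5, node GZ: G={T} ∪ Z={C} → {C,T} (+1)
site 5, node RW: R={G} ∪ W={A} → {A,G} (+1)
site 5, node GRWZ: GZ={C,T} ∪ RW={A,G} → {A,C,G,T} (+1)
site 6, node GZ: G={T} ∪ Z={A} → {A,T} (+1)
site 6, node RW: R={G} ∪ W={T} → {G,T} (+1)
site 6, node GRWZ: GZ={A,T} ∩ RW={G,T} → {T} (+0)
site 7, node GZ: G={A} ∩ Z={A} → {A} (+0)
site 7, node RW: R={A} ∩ W={A} → {A} (+0)
site 7, node GRWZ: GZ={A} ∩ RW={A} → {A} (+0)
per-site changes: [1, 1, 0, 1, 2, 3, 2, 0]; total = 10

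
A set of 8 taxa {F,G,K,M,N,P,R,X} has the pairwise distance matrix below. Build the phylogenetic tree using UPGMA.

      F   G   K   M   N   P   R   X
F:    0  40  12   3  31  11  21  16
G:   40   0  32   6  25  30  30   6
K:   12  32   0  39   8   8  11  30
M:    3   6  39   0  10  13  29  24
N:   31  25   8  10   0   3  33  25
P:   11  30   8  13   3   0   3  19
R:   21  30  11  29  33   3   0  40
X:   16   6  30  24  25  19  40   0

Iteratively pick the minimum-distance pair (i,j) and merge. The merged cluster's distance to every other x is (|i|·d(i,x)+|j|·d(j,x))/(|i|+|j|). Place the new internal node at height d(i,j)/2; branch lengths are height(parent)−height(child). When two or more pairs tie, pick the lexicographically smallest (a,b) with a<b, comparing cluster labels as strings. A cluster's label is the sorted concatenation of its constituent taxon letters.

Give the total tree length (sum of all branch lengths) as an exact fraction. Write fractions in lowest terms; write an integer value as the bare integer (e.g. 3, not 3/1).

step 1: merge (F,M) at d=3; branch lengths F→3/2, M→3/2; new cluster FM
  updated: d(FM,G)=23, d(FM,K)=51/2, d(FM,N)=41/2, d(FM,P)=12, d(FM,R)=25, d(FM,X)=20
step 2: merge (N,P) at d=3; branch lengths N→3/2, P→3/2; new cluster NP
  updated: d(FM,NP)=65/4, d(G,NP)=55/2, d(K,NP)=8, d(NP,R)=18, d(NP,X)=22
step 3: merge (G,X) at d=6; branch lengths G→3, X→3; new cluster GX
  updated: d(FM,GX)=43/2, d(GX,K)=31, d(GX,NP)=99/4, d(GX,R)=35
step 4: merge (K,NP) at d=8; branch lengths K→4, NP→5/2; new cluster KNP
  updated: d(FM,KNP)=58/3, d(GX,KNP)=161/6, d(KNP,R)=47/3
step 5: merge (KNP,R) at d=47/3; branch lengths KNP→23/6, R→47/6; new cluster KNPR
  updated: d(FM,KNPR)=83/4, d(GX,KNPR)=231/8
step 6: merge (FM,KNPR) at d=83/4; branch lengths FM→71/8, KNPR→61/24; new cluster FKMNPR
  updated: d(FKMNPR,GX)=317/12
step 7: merge (FKMNPR,GX) at d=317/12; branch lengths FKMNPR→17/6, GX→245/24; new cluster FGKMNPRX
final tree: (((F:3/2,M:3/2):71/8,((K:4,(N:3/2,P:3/2):5/2):23/6,R:47/6):61/24):17/6,(G:3,X:3):245/24)
total length: 437/8

437/8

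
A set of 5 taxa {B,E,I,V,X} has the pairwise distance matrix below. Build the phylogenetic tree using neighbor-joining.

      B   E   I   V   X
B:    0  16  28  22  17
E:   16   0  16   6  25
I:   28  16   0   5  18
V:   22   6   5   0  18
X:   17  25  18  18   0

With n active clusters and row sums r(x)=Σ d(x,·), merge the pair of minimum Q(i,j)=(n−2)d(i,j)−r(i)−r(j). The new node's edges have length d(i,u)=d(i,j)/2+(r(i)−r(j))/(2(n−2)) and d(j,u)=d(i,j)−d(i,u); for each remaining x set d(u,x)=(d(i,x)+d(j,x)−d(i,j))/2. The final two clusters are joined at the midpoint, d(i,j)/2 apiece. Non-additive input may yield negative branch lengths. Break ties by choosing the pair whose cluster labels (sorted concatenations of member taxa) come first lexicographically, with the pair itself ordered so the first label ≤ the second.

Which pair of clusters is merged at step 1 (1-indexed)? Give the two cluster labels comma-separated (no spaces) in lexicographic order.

step 1: merge (B,X) at d=17, Q=-110; branch lengths B→28/3, X→23/3; new cluster BX
  updated: d(BX,E)=12, d(BX,I)=29/2, d(BX,V)=23/2
step 2: merge (BX,E) at d=12, Q=-48; branch lengths BX→7, E→5; new cluster BEX
  updated: d(BEX,I)=37/4, d(BEX,V)=11/4
step 3: merge (BEX,I) at d=37/4, Q=-17; branch lengths BEX→7/2, I→23/4; new cluster BEIX
  updated: d(BEIX,V)=-3/4
step 4: merge (BEIX,V) at d=-3/4; branch lengths BEIX→-3/8, V→-3/8; new cluster BEIVX
final tree: ((((B:28/3,X:23/3):7,E:5):7/2,I:23/4):-3/8,V:-3/8)
total length: 75/2

B,X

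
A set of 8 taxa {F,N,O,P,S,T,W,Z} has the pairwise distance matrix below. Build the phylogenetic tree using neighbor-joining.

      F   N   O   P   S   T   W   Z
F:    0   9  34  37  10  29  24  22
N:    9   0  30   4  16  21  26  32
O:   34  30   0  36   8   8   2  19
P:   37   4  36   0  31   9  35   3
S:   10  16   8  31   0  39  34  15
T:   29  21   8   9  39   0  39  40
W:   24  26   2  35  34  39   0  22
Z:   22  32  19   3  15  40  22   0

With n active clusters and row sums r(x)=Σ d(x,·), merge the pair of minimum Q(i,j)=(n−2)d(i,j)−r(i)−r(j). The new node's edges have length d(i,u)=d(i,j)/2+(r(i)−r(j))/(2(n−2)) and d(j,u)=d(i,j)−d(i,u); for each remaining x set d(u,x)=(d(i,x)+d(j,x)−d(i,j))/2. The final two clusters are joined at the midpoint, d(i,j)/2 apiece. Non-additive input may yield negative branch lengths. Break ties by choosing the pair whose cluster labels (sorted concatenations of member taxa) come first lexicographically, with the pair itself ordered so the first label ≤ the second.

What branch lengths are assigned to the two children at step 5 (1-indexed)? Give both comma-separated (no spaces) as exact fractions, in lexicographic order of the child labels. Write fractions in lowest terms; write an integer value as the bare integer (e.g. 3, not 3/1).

iteration 1: select O,W (d=2, Q=-307); attach at lengths (-11/4, 19/4); label the merged cluster OW
  updated: d(F,OW)=28, d(N,OW)=27, d(OW,P)=69/2, d(OW,S)=20, d(OW,T)=45/2, d(OW,Z)=39/2
iteration 2: select P,Z (d=3, Q=-235); attach at lengths (1/5, 14/5); label the merged cluster PZ
  updated: d(F,PZ)=28, d(N,PZ)=33/2, d(OW,PZ)=51/2, d(PZ,S)=43/2, d(PZ,T)=23
iteration 3: select F,S (d=10, Q=-341/2); attach at lengths (75/16, 85/16); label the merged cluster FS
  updated: d(FS,N)=15/2, d(FS,OW)=19, d(FS,PZ)=79/4, d(FS,T)=29
iteration 4: select FS,N (d=15/2, Q=-499/4); attach at lengths (103/24, 77/24); label the merged cluster FNS
  updated: d(FNS,OW)=77/4, d(FNS,PZ)=115/8, d(FNS,T)=85/4
iteration 5: select FNS,PZ (d=115/8, Q=-89); attach at lengths (83/16, 147/16); label the merged cluster FNPSZ
  updated: d(FNPSZ,OW)=243/16, d(FNPSZ,T)=239/16
iteration 6: select FNPSZ,OW (d=243/16, Q=-421/8); attach at lengths (61/16, 91/8); label the merged cluster FNOPSWZ
  updated: d(FNOPSWZ,T)=89/8
iteration 7: select FNOPSWZ,T (d=89/8); attach at lengths (89/16, 89/16); label the merged cluster FNOPSTWZ
final tree: (((((F:75/16,S:85/16):103/24,N:77/24):83/16,(P:1/5,Z:14/5):147/16):61/16,(O:-11/4,W:19/4):91/8):89/16,T:89/16)
total length: 1011/16

83/16,147/16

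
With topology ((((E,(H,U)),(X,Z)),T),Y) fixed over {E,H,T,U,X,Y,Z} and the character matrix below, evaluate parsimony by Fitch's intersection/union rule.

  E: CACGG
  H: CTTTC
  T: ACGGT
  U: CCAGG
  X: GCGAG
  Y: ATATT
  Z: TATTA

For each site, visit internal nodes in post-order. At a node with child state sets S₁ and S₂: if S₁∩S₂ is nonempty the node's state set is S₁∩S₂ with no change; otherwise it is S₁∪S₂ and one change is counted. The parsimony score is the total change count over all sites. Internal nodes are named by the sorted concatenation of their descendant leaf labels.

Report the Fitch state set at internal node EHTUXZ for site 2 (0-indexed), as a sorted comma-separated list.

HU@0: {C} ∩ {C} = {C} (intersection, +0)
EHU@0: {C} ∩ {C} = {C} (intersection, +0)
XZ@0: {G} ∪ {T} = {G,T} (union, +1)
EHUXZ@0: {C} ∪ {G,T} = {C,G,T} (union, +1)
EHTUXZ@0: {C,G,T} ∪ {A} = {A,C,G,T} (union, +1)
EHTUXYZ@0: {A,C,G,T} ∩ {A} = {A} (intersection, +0)
HU@1: {T} ∪ {C} = {C,T} (union, +1)
EHU@1: {A} ∪ {C,T} = {A,C,T} (union, +1)
XZ@1: {C} ∪ {A} = {A,C} (union, +1)
EHUXZ@1: {A,C,T} ∩ {A,C} = {A,C} (intersection, +0)
EHTUXZ@1: {A,C} ∩ {C} = {C} (intersection, +0)
EHTUXYZ@1: {C} ∪ {T} = {C,T} (union, +1)
HU@2: {T} ∪ {A} = {A,T} (union, +1)
EHU@2: {C} ∪ {A,T} = {A,C,T} (union, +1)
XZ@2: {G} ∪ {T} = {G,T} (union, +1)
EHUXZ@2: {A,C,T} ∩ {G,T} = {T} (intersection, +0)
EHTUXZ@2: {T} ∪ {G} = {G,T} (union, +1)
EHTUXYZ@2: {G,T} ∪ {A} = {A,G,T} (union, +1)
HU@3: {T} ∪ {G} = {G,T} (union, +1)
EHU@3: {G} ∩ {G,T} = {G} (intersection, +0)
XZ@3: {A} ∪ {T} = {A,T} (union, +1)
EHUXZ@3: {G} ∪ {A,T} = {A,G,T} (union, +1)
EHTUXZ@3: {A,G,T} ∩ {G} = {G} (intersection, +0)
EHTUXYZ@3: {G} ∪ {T} = {G,T} (union, +1)
HU@4: {C} ∪ {G} = {C,G} (union, +1)
EHU@4: {G} ∩ {C,G} = {G} (intersection, +0)
XZ@4: {G} ∪ {A} = {A,G} (union, +1)
EHUXZ@4: {G} ∩ {A,G} = {G} (intersection, +0)
EHTUXZ@4: {G} ∪ {T} = {G,T} (union, +1)
EHTUXYZ@4: {G,T} ∩ {T} = {T} (intersection, +0)
per-site changes: [3, 4, 5, 4, 3]; total = 19

G,T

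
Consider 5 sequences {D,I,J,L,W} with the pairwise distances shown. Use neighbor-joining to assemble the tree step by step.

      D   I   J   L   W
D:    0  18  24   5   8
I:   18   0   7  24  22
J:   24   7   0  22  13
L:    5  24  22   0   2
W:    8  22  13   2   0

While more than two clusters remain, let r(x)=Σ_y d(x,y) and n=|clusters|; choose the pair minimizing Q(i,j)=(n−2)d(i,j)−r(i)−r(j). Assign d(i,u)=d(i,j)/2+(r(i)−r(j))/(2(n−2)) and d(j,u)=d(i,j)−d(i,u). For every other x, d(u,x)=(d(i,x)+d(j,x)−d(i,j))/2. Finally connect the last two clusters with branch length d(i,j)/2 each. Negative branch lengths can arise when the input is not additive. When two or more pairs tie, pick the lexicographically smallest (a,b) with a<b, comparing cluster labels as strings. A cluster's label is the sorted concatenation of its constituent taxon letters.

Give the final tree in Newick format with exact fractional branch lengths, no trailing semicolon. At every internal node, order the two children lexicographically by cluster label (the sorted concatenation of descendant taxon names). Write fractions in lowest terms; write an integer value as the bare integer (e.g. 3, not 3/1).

(((D:7/2,L:3/2):9/4,(I:13/3,J:8/3):55/4):1/8,W:1/8)

step 1: merge (I,J) at d=7, Q=-116; branch lengths I→13/3, J→8/3; new cluster IJ
  updated: d(D,IJ)=35/2, d(IJ,L)=39/2, d(IJ,W)=14
step 2: merge (D,L) at d=5, Q=-47; branch lengths D→7/2, L→3/2; new cluster DL
  updated: d(DL,IJ)=16, d(DL,W)=5/2
step 3: merge (DL,IJ) at d=16, Q=-65/2; branch lengths DL→9/4, IJ→55/4; new cluster DIJL
  updated: d(DIJL,W)=1/4
step 4: merge (DIJL,W) at d=1/4; branch lengths DIJL→1/8, W→1/8; new cluster DIJLW
final tree: (((D:7/2,L:3/2):9/4,(I:13/3,J:8/3):55/4):1/8,W:1/8)
total length: 113/4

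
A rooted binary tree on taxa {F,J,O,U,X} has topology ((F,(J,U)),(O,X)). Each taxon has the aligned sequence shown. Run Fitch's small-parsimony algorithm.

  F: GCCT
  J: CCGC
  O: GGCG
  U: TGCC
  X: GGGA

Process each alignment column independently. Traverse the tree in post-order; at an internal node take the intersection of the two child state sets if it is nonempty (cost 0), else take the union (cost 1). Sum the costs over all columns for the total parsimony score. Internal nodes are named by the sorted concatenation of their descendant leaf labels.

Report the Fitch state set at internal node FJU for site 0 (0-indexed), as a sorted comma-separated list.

JU@0: {C} ∪ {T} = {C,T} (union, +1)
FJU@0: {G} ∪ {C,T} = {C,G,T} (union, +1)
OX@0: {G} ∩ {G} = {G} (intersection, +0)
FJOUX@0: {C,G,T} ∩ {G} = {G} (intersection, +0)
JU@1: {C} ∪ {G} = {C,G} (union, +1)
FJU@1: {C} ∩ {C,G} = {C} (intersection, +0)
OX@1: {G} ∩ {G} = {G} (intersection, +0)
FJOUX@1: {C} ∪ {G} = {C,G} (union, +1)
JU@2: {G} ∪ {C} = {C,G} (union, +1)
FJU@2: {C} ∩ {C,G} = {C} (intersection, +0)
OX@2: {C} ∪ {G} = {C,G} (union, +1)
FJOUX@2: {C} ∩ {C,G} = {C} (intersection, +0)
JU@3: {C} ∩ {C} = {C} (intersection, +0)
FJU@3: {T} ∪ {C} = {C,T} (union, +1)
OX@3: {G} ∪ {A} = {A,G} (union, +1)
FJOUX@3: {C,T} ∪ {A,G} = {A,C,G,T} (union, +1)
per-site changes: [2, 2, 2, 3]; total = 9

C,G,T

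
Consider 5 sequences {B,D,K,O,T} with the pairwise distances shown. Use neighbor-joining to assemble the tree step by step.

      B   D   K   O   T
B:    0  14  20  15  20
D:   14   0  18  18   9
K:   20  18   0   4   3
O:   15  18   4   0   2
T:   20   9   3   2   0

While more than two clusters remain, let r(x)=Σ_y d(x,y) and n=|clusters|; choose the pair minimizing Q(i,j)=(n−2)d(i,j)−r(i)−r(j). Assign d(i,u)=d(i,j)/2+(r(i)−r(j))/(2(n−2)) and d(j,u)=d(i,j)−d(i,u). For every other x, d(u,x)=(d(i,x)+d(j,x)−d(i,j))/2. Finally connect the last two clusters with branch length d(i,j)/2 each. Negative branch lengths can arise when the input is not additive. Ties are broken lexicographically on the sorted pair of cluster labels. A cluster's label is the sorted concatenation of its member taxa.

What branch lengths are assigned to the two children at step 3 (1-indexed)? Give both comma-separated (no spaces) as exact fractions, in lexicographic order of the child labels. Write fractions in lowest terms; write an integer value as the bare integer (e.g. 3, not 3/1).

7/8,23/8

step 1: merge (B,D) at d=14, Q=-86; branch lengths B→26/3, D→16/3; new cluster BD
  updated: d(BD,K)=12, d(BD,O)=19/2, d(BD,T)=15/2
step 2: merge (BD,T) at d=15/2, Q=-53/2; branch lengths BD→63/8, T→-3/8; new cluster BDT
  updated: d(BDT,K)=15/4, d(BDT,O)=2
step 3: merge (BDT,K) at d=15/4, Q=-39/4; branch lengths BDT→7/8, K→23/8; new cluster BDKT
  updated: d(BDKT,O)=9/8
step 4: merge (BDKT,O) at d=9/8; branch lengths BDKT→9/16, O→9/16; new cluster BDKOT
final tree: ((((B:26/3,D:16/3):63/8,T:-3/8):7/8,K:23/8):9/16,O:9/16)
total length: 211/8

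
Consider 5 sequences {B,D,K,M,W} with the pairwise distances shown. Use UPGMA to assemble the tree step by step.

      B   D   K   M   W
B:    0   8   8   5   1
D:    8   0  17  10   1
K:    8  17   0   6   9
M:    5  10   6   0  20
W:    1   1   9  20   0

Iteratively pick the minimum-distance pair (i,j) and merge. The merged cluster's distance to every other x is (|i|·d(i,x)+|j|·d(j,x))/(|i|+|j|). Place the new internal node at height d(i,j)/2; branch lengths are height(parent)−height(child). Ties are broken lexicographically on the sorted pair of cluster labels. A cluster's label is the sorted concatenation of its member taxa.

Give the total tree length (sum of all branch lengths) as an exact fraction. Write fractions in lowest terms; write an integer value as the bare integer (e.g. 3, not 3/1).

1. join B+W (d=1) ⇒ BW; edges |B|=1/2, |W|=1/2
  updated: d(BW,D)=9/2, d(BW,K)=17/2, d(BW,M)=25/2
2. join BW+D (d=9/2) ⇒ BDW; edges |BW|=7/4, |D|=9/4
  updated: d(BDW,K)=34/3, d(BDW,M)=35/3
3. join K+M (d=6) ⇒ KM; edges |K|=3, |M|=3
  updated: d(BDW,KM)=23/2
4. join BDW+KM (d=23/2) ⇒ BDKMW; edges |BDW|=7/2, |KM|=11/4
final tree: (((B:1/2,W:1/2):7/4,D:9/4):7/2,(K:3,M:3):11/4)
total length: 69/4

69/4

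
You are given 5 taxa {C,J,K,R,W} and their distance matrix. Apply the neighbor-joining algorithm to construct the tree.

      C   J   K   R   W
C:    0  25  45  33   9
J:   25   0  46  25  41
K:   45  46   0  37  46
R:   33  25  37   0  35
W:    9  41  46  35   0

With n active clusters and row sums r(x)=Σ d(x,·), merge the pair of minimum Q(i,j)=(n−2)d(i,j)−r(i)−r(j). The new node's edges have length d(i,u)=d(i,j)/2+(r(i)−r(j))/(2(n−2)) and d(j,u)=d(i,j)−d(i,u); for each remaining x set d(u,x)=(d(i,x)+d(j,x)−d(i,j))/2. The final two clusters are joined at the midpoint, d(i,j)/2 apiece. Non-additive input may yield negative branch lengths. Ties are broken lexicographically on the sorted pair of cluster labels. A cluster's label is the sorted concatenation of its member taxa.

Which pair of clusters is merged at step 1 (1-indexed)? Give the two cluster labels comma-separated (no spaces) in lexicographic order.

C,W

step 1: merge (C,W) at d=9, Q=-216; branch lengths C→4/3, W→23/3; new cluster CW
  updated: d(CW,J)=57/2, d(CW,K)=41, d(CW,R)=59/2
step 2: merge (CW,J) at d=57/2, Q=-283/2; branch lengths CW→113/8, J→115/8; new cluster CJW
  updated: d(CJW,K)=117/4, d(CJW,R)=13
step 3: merge (CJW,K) at d=117/4, Q=-317/4; branch lengths CJW→21/8, K→213/8; new cluster CJKW
  updated: d(CJKW,R)=83/8
step 4: merge (CJKW,R) at d=83/8; branch lengths CJKW→83/16, R→83/16; new cluster CJKRW
final tree: ((((C:4/3,W:23/3):113/8,J:115/8):21/8,K:213/8):83/16,R:83/16)
total length: 617/8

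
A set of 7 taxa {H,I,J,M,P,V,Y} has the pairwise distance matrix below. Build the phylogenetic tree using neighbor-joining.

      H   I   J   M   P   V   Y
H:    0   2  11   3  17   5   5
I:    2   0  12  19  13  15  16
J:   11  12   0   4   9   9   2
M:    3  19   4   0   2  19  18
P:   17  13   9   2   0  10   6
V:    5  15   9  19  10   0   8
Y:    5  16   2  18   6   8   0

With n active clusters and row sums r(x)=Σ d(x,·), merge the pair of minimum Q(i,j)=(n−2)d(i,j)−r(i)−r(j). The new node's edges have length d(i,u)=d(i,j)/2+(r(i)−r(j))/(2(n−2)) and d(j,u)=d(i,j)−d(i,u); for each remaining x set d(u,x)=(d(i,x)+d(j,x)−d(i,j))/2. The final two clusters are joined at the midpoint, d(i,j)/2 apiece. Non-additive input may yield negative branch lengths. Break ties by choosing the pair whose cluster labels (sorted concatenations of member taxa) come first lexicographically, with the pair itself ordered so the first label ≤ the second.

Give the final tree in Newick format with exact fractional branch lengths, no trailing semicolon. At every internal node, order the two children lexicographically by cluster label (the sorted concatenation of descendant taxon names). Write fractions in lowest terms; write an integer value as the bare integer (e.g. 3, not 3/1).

iteration 1: select M,P (d=2, Q=-112); attach at lengths (9/5, 1/5); label the merged cluster MP
  updated: d(H,MP)=9, d(I,MP)=15, d(J,MP)=11/2, d(MP,V)=27/2, d(MP,Y)=11
iteration 2: select H,I (d=2, Q=-84); attach at lengths (-5/2, 9/2); label the merged cluster HI
  updated: d(HI,J)=21/2, d(HI,MP)=11, d(HI,V)=9, d(HI,Y)=19/2
iteration 3: select HI,V (d=9, Q=-105/2); attach at lengths (55/12, 53/12); label the merged cluster HIV
  updated: d(HIV,J)=21/4, d(HIV,MP)=31/4, d(HIV,Y)=17/4
iteration 4: select HIV,MP (d=31/4, Q=-26); attach at lengths (17/8, 45/8); label the merged cluster HIMPV
  updated: d(HIMPV,J)=3/2, d(HIMPV,Y)=15/4
iteration 5: select HIMPV,J (d=3/2, Q=-29/4); attach at lengths (13/8, -1/8); label the merged cluster HIJMPV
  updated: d(HIJMPV,Y)=17/8
iteration 6: select HIJMPV,Y (d=17/8); attach at lengths (17/16, 17/16); label the merged cluster HIJMPVY
final tree: (((((H:-5/2,I:9/2):55/12,V:53/12):17/8,(M:9/5,P:1/5):45/8):13/8,J:-1/8):17/16,Y:17/16)
total length: 195/8

(((((H:-5/2,I:9/2):55/12,V:53/12):17/8,(M:9/5,P:1/5):45/8):13/8,J:-1/8):17/16,Y:17/16)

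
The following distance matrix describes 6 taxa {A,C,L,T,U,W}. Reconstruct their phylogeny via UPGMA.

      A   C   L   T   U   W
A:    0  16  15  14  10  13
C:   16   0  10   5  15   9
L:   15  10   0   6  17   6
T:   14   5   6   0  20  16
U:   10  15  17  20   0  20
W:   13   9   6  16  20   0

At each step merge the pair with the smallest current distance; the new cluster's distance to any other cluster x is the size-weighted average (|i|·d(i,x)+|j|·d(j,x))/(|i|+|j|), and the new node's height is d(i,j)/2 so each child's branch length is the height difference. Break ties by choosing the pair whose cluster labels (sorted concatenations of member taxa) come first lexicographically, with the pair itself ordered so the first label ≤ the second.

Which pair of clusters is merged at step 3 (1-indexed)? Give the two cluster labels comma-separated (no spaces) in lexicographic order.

A,U

1. join C+T (d=5) ⇒ CT; edges |C|=5/2, |T|=5/2
  updated: d(A,CT)=15, d(CT,L)=8, d(CT,U)=35/2, d(CT,W)=25/2
2. join L+W (d=6) ⇒ LW; edges |L|=3, |W|=3
  updated: d(A,LW)=14, d(CT,LW)=41/4, d(LW,U)=37/2
3. join A+U (d=10) ⇒ AU; edges |A|=5, |U|=5
  updated: d(AU,CT)=65/4, d(AU,LW)=65/4
4. join CT+LW (d=41/4) ⇒ CLTW; edges |CT|=21/8, |LW|=17/8
  updated: d(AU,CLTW)=65/4
5. join AU+CLTW (d=65/4) ⇒ ACLTUW; edges |AU|=25/8, |CLTW|=3
final tree: ((A:5,U:5):25/8,((C:5/2,T:5/2):21/8,(L:3,W:3):17/8):3)
total length: 255/8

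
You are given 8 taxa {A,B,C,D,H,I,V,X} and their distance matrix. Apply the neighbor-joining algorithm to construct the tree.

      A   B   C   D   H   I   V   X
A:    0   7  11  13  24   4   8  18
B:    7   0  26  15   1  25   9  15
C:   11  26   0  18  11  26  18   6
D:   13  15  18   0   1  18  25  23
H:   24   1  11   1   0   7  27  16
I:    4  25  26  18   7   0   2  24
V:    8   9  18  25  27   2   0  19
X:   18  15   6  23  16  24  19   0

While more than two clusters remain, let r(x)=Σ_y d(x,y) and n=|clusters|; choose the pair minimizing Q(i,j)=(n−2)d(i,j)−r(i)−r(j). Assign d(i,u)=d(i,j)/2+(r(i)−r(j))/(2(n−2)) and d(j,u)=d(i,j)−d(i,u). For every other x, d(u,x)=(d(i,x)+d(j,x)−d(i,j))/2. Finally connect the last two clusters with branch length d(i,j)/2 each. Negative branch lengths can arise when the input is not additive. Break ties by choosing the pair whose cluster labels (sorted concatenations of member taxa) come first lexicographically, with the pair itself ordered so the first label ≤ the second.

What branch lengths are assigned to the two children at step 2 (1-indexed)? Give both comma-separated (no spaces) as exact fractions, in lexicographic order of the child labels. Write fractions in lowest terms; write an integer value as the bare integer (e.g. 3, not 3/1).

49/20,71/20

iteration 1: select I,V (d=2, Q=-202); attach at lengths (5/6, 7/6); label the merged cluster IV
  updated: d(A,IV)=5, d(B,IV)=16, d(C,IV)=21, d(D,IV)=41/2, d(H,IV)=16, d(IV,X)=41/2
iteration 2: select C,X (d=6, Q=-323/2); attach at lengths (49/20, 71/20); label the merged cluster CX
  updated: d(A,CX)=23/2, d(B,CX)=35/2, d(CX,D)=35/2, d(CX,H)=21/2, d(CX,IV)=71/4
iteration 3: select A,IV (d=5, Q=-463/4); attach at lengths (21/32, 139/32); label the merged cluster AIV
  updated: d(AIV,B)=9, d(AIV,CX)=97/8, d(AIV,D)=57/4, d(AIV,H)=35/2
iteration 4: select D,H (d=1, Q=-299/4); attach at lengths (83/24, -59/24); label the merged cluster DH
  updated: d(AIV,DH)=123/8, d(B,DH)=15/2, d(CX,DH)=27/2
iteration 5: select AIV,CX (d=97/8, Q=-443/8); attach at lengths (141/32, 247/32); label the merged cluster ACIVX
  updated: d(ACIVX,B)=115/16, d(ACIVX,DH)=67/8
iteration 6: select ACIVX,B (d=115/16, Q=-369/16); attach at lengths (129/32, 101/32); label the merged cluster ABCIVX
  updated: d(ABCIVX,DH)=139/32
iteration 7: select ABCIVX,DH (d=139/32); attach at lengths (139/64, 139/64); label the merged cluster ABCDHIVX
final tree: ((((A:21/32,(I:5/6,V:7/6):139/32):141/32,(C:49/20,X:71/20):247/32):129/32,B:101/32):139/64,(D:83/24,H:-59/24):139/64)
total length: 1205/32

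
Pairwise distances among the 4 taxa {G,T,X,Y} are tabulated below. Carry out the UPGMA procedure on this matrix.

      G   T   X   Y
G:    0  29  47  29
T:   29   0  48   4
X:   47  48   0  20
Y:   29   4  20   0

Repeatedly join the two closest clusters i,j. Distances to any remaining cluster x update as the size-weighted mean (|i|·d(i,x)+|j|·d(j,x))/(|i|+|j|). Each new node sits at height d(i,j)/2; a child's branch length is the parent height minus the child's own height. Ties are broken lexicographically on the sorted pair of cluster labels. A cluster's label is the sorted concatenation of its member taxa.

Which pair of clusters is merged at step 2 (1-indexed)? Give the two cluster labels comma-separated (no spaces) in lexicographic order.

G,TY

iteration 1: select T,Y (d=4); attach at lengths (2, 2); label the merged cluster TY
  updated: d(G,TY)=29, d(TY,X)=34
iteration 2: select G,TY (d=29); attach at lengths (29/2, 25/2); label the merged cluster GTY
  updated: d(GTY,X)=115/3
iteration 3: select GTY,X (d=115/3); attach at lengths (14/3, 115/6); label the merged cluster GTXY
final tree: ((G:29/2,(T:2,Y:2):25/2):14/3,X:115/6)
total length: 329/6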